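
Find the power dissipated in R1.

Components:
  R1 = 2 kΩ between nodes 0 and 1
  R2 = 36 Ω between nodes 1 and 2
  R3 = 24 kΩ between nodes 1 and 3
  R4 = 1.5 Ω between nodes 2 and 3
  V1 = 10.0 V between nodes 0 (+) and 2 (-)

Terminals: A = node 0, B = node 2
Nodal analysis, taking node 2 as the 0 V reference.
Source V1 fixes V_0 = 10 V.
KCL at each unknown node (sum of currents leaving = 0; resistances in Ω):
  Node 1: (V_1 - 10)/2000 + (V_1 - 0)/36 + (V_1 - V_3)/24000 = 0
  Node 3: (V_3 - V_1)/24000 + (V_3 - 0)/1.5 = 0
Collecting terms (coefficients in siemens):
  0.02832·V_1 - 0.00004167·V_3 = 0.005
  0.6667·V_3 - 0.00004167·V_1 = 0
Determinant D = (0.02832)(0.6667) - (-0.00004167)(-0.00004167) = 0.01888
V_1 = [(0.005)(0.6667) - (-0.00004167)(0)]/D = 0.1766 V
V_3 = [(0.02832)(0) - (0.005)(-0.00004167)]/D = 0.00001103 V
I_R1 = (V_0 - V_1)/R1 = (10 - 0.1766)/2000 = 0.004912 A
P_R1 = I_R1² × R1 = (0.004912)² × 2000 = 0.04825 W

Final answer: 0.04825 W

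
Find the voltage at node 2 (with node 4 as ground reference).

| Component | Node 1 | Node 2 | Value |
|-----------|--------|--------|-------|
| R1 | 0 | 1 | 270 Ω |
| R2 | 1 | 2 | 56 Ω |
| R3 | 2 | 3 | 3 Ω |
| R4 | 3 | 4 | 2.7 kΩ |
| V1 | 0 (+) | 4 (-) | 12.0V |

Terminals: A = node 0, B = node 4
Nodal analysis, taking node 4 as the 0 V reference.
Source V1 fixes V_0 = 12 V.
KCL at each unknown node (sum of currents leaving = 0; resistances in Ω):
  Node 1: (V_1 - 12)/270 + (V_1 - V_2)/56 = 0
  Node 2: (V_2 - V_1)/56 + (V_2 - V_3)/3 = 0
  Node 3: (V_3 - V_2)/3 + (V_3 - 0)/2700 = 0
Collecting terms (coefficients in siemens):
  0.02156·V_1 - 0.01786·V_2 = 0.04444
  0.3512·V_2 - 0.01786·V_1 - 0.3333·V_3 = 0
  0.3337·V_3 - 0.3333·V_2 = 0
Solving these 3 simultaneous equations (Gaussian elimination) gives:
  V_1 = 10.93 V, V_2 = 10.71 V, V_3 = 10.7 V
The requested potential is V_2 = 10.71 V.

Final answer: V_2 = 10.71 V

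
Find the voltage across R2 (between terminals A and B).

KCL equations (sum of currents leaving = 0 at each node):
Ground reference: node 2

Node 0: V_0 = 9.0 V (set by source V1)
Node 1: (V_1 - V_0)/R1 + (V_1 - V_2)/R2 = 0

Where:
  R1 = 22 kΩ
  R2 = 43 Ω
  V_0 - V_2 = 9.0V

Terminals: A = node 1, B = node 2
R1 and R2 are in series across V1 (node 0 → node 1 → node 2), and the output A–B is taken across R2, so this is a voltage divider.
Series current: I = V1/(R1 + R2) = 9/(22000 + 43) = 9/22040 = 0.0004083 A
V_R2 = I × R2 = V1 × R2/(R1 + R2) = 9 × 43/22040 = 0.01756 V

Final answer: 0.01756 V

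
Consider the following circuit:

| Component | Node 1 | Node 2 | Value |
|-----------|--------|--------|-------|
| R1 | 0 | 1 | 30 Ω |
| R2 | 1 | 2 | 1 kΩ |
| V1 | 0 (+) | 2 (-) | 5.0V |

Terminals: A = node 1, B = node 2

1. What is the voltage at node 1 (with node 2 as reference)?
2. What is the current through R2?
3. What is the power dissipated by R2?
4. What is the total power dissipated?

Nodal analysis, taking node 2 as the 0 V reference.
Source V1 fixes V_0 = 5 V.
KCL at each unknown node (sum of currents leaving = 0; resistances in Ω):
  Node 1: (V_1 - 5)/30 + (V_1 - 0)/1000 = 0
Collecting terms: 0.03433 × V_1 = 0.1667  =>  V_1 = 4.854 V
Part 1:
  Read off the nodal solution: V_1 = 4.854 V
Part 2:
  I_R2 = (V_1 - V_2)/R2 = (4.854 - 0)/1000 = 0.004854 A
  Magnitude: I_R2 = 0.004854 A
Part 3:
  I_R2 = (V_1 - V_2)/R2 = (4.854 - 0)/1000 = 0.004854 A
  P_R2 = I_R2² × R2 = (0.004854)² × 1000 = 0.02356 W
Part 4:
  Power in each resistor, P = (ΔV)²/R:
    P_R1 = (5 - 4.854)²/30 = 0.0007069 W
    P_R2 = (4.854 - 0)²/1000 = 0.02356 W
  P_total = P_R1 + P_R2 = 0.02427 W

Final answers:
1. V_1 = 4.854 V
2. I_R2 = 0.004854 A
3. P_R2 = 0.02356 W
4. P_total = 0.02427 W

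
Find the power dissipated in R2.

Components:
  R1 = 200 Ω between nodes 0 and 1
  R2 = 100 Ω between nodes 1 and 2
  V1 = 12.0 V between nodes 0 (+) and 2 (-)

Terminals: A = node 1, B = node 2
Nodal analysis, taking node 2 as the 0 V reference.
Source V1 fixes V_0 = 12 V.
KCL at each unknown node (sum of currents leaving = 0; resistances in Ω):
  Node 1: (V_1 - 12)/200 + (V_1 - 0)/100 = 0
Collecting terms: 0.015 × V_1 = 0.06  =>  V_1 = 4 V
I_R2 = (V_1 - V_2)/R2 = (4 - 0)/100 = 0.04 A
P_R2 = I_R2² × R2 = (0.04)² × 100 = 0.16 W

Final answer: 0.16 W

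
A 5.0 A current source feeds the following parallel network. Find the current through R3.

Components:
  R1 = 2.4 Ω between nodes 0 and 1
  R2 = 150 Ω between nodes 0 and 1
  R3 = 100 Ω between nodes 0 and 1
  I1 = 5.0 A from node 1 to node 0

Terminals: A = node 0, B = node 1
All resistors sit directly between nodes 0 and 1, so they are in parallel and share one voltage V; the full source current 5 A splits among them.
1/R_par = 1/2.4 + 1/150 + 1/100 = 0.4333 S  =>  R_par = 2.308 Ω
V = I × R_par = 5 × 2.308 = 11.54 V
I_R3 = V/R3 = 11.54/100 = 0.1154 A

Final answer: 0.1154 A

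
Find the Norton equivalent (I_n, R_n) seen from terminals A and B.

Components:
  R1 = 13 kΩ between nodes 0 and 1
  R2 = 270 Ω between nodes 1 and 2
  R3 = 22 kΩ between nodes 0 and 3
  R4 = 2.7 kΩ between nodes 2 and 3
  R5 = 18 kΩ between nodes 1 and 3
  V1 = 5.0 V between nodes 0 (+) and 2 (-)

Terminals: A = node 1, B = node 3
Find the Thévenin equivalent first; then I_n = V_th/R_th and R_n = R_th.
Step 1 — V_th is the open-circuit voltage V_A - V_B (nothing connected across the terminals).
Nodal analysis, taking node 2 as the 0 V reference.
Source V1 fixes V_0 = 5 V.
KCL at each unknown node (sum of currents leaving = 0; resistances in Ω):
  Node 1: (V_1 - 5)/13000 + (V_1 - 0)/270 + (V_1 - V_3)/18000 = 0
  Node 3: (V_3 - 5)/22000 + (V_3 - 0)/2700 + (V_3 - V_1)/18000 = 0
Collecting terms (coefficients in siemens):
  0.003836·V_1 - 0.00005556·V_3 = 0.0003846
  0.0004714·V_3 - 0.00005556·V_1 = 0.0002273
Determinant D = (0.003836)(0.0004714) - (-0.00005556)(-0.00005556) = 0.000001805
V_1 = [(0.0003846)(0.0004714) - (-0.00005556)(0.0002273)]/D = 0.1074 V
V_3 = [(0.003836)(0.0002273) - (0.0003846)(-0.00005556)]/D = 0.4948 V
V_th = V_1 - V_3 = 0.1074 - 0.4948 = -0.3874 V
Step 2 — R_th: zero the source — replace V1 by a short circuit (node 2 merges into node 0) — and find the resistance seen between A (node 1) and B (node 3).
Reduce the network between node 1 (A) and node 3 (B) by series/parallel combination:
  Rp1 = R1 ‖ R2 (parallel, both between nodes 0 and 1) = 1/(1/13000 + 1/270) = 264.5 Ω
  Rp2 = R3 ‖ R4 (parallel, both between nodes 0 and 3) = 1/(1/22000 + 1/2700) = 2405 Ω
  Rs1 = Rp1 + Rp2 (series, joined only at node 0) = 264.5 + 2405 = 2669 Ω
  Rp3 = R5 ‖ Rs1 (parallel, both between nodes 1 and 3) = 1/(1/18000 + 1/2669) = 2325 Ω
R_th = 2.325 kΩ
I_n = V_th/R_th = -0.3874/2325 = -0.0001666 A, and R_n = R_th = 2.325 kΩ

Final answer: I_n = -0.0001666 A, R_n = 2.325 kΩ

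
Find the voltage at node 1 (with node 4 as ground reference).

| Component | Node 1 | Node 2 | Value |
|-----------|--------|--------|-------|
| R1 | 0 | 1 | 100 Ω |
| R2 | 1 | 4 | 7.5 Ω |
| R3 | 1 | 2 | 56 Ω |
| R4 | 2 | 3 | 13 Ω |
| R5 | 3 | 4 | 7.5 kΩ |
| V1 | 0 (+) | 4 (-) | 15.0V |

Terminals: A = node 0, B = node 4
Nodal analysis, taking node 4 as the 0 V reference.
Source V1 fixes V_0 = 15 V.
KCL at each unknown node (sum of currents leaving = 0; resistances in Ω):
  Node 1: (V_1 - 15)/100 + (V_1 - 0)/7.5 + (V_1 - V_2)/56 = 0
  Node 2: (V_2 - V_1)/56 + (V_2 - V_3)/13 = 0
  Node 3: (V_3 - V_2)/13 + (V_3 - 0)/7500 = 0
Collecting terms (coefficients in siemens):
  0.1612·V_1 - 0.01786·V_2 = 0.15
  0.09478·V_2 - 0.01786·V_1 - 0.07692·V_3 = 0
  0.07706·V_3 - 0.07692·V_2 = 0
Solving these 3 simultaneous equations (Gaussian elimination) gives:
  V_1 = 1.046 V, V_2 = 1.038 V, V_3 = 1.036 V
The requested potential is V_1 = 1.046 V.

Final answer: V_1 = 1.046 V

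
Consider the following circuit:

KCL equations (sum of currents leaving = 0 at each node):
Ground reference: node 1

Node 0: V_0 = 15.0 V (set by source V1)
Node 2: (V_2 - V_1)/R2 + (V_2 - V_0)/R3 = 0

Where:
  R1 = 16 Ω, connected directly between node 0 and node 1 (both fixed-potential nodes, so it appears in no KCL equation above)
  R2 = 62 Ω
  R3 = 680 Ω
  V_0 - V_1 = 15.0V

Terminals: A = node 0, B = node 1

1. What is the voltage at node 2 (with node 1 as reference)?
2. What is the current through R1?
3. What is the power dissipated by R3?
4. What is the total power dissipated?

Nodal analysis, taking node 1 as the 0 V reference.
Source V1 fixes V_0 = 15 V.
KCL at each unknown node (sum of currents leaving = 0; resistances in Ω):
  Node 2: (V_2 - 0)/62 + (V_2 - 15)/680 = 0
Collecting terms: 0.0176 × V_2 = 0.02206  =>  V_2 = 1.253 V
Part 1:
  Read off the nodal solution: V_2 = 1.253 V
Part 2:
  I_R1 = (V_0 - V_1)/R1 = (15 - 0)/16 = 0.9375 A
  Magnitude: I_R1 = 0.9375 A
Part 3:
  I_R3 = (V_0 - V_2)/R3 = (15 - 1.253)/680 = 0.02022 A
  P_R3 = I_R3² × R3 = (0.02022)² × 680 = 0.2779 W
Part 4:
  Power in each resistor, P = (ΔV)²/R:
    P_R1 = (15 - 0)²/16 = 14.06 W
    P_R2 = (0 - 1.253)²/62 = 0.02534 W
    P_R3 = (15 - 1.253)²/680 = 0.2779 W
  P_total = P_R1 + P_R2 + P_R3 = 14.37 W

Final answers:
1. V_2 = 1.253 V
2. I_R1 = 0.9375 A
3. P_R3 = 0.2779 W
4. P_total = 14.37 W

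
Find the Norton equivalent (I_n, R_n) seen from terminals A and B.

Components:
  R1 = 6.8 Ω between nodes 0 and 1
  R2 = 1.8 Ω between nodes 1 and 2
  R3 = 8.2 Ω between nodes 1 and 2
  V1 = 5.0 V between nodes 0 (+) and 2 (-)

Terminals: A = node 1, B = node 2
Find the Thévenin equivalent first; then I_n = V_th/R_th and R_n = R_th.
Step 1 — V_th is the open-circuit voltage V_A - V_B (nothing connected across the terminals).
Nodal analysis, taking node 2 as the 0 V reference.
Source V1 fixes V_0 = 5 V.
KCL at each unknown node (sum of currents leaving = 0; resistances in Ω):
  Node 1: (V_1 - 5)/6.8 + (V_1 - 0)/1.8 + (V_1 - 0)/8.2 = 0
Collecting terms: 0.8246 × V_1 = 0.7353  =>  V_1 = 0.8917 V
V_th = V_1 - V_2 = 0.8917 - 0 = 0.8917 V
Step 2 — R_th: zero the source — replace V1 by a short circuit (node 2 merges into node 0) — and find the resistance seen between A (node 1) and B (node 0).
Reduce the network between node 1 (A) and node 0 (B) by series/parallel combination:
  Rp1 = R1 ‖ R2 ‖ R3 (parallel, all between nodes 0 and 1) = 1/(1/6.8 + 1/1.8 + 1/8.2) = 1.213 Ω
R_th = 1.213 Ω
I_n = V_th/R_th = 0.8917/1.213 = 0.7353 A, and R_n = R_th = 1.213 Ω

Final answer: I_n = 0.7353 A, R_n = 1.213 Ω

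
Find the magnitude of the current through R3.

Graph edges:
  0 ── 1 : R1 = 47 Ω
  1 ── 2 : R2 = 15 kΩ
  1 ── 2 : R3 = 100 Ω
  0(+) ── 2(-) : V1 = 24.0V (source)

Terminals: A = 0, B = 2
Nodal analysis, taking node 2 as the 0 V reference.
Source V1 fixes V_0 = 24 V.
KCL at each unknown node (sum of currents leaving = 0; resistances in Ω):
  Node 1: (V_1 - 24)/47 + (V_1 - 0)/15000 + (V_1 - 0)/100 = 0
Collecting terms: 0.03134 × V_1 = 0.5106  =>  V_1 = 16.29 V
I_R3 = (V_1 - V_2)/R3 = (16.29 - 0)/100 = 0.1629 A
|I_R3| = 0.1629 A

Final answer: |I_R3| = 0.1629 A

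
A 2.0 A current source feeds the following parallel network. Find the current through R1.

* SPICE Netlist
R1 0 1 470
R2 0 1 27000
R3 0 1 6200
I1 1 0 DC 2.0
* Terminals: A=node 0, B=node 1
All resistors sit directly between nodes 0 and 1, so they are in parallel and share one voltage V; the full source current 2 A splits among them.
1/R_par = 1/470 + 1/27000 + 1/6200 = 0.002326 S  =>  R_par = 429.9 Ω
V = I × R_par = 2 × 429.9 = 859.9 V
I_R1 = V/R1 = 859.9/470 = 1.829 A

Final answer: 1.829 A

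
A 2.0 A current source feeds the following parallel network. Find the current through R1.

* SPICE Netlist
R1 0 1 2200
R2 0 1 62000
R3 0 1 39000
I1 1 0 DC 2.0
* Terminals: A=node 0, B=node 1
All resistors sit directly between nodes 0 and 1, so they are in parallel and share one voltage V; the full source current 2 A splits among them.
1/R_par = 1/2200 + 1/62000 + 1/39000 = 0.0004963 S  =>  R_par = 2015 Ω
V = I × R_par = 2 × 2015 = 4030 V
I_R1 = V/R1 = 4030/2200 = 1.832 A

Final answer: 1.832 A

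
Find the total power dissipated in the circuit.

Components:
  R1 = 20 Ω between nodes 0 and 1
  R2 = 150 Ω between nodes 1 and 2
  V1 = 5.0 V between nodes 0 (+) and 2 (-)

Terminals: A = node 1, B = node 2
Nodal analysis, taking node 2 as the 0 V reference.
Source V1 fixes V_0 = 5 V.
KCL at each unknown node (sum of currents leaving = 0; resistances in Ω):
  Node 1: (V_1 - 5)/20 + (V_1 - 0)/150 = 0
Collecting terms: 0.05667 × V_1 = 0.25  =>  V_1 = 4.412 V
Power in each resistor, P = (ΔV)²/R:
  P_R1 = (5 - 4.412)²/20 = 0.0173 W
  P_R2 = (4.412 - 0)²/150 = 0.1298 W
P_total = P_R1 + P_R2 = 0.1471 W

Final answer: 0.1471 W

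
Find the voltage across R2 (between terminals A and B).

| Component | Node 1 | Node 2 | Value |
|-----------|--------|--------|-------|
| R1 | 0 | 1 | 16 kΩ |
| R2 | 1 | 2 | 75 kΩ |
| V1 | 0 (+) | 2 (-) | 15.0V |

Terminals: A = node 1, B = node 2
R1 and R2 are in series across V1 (node 0 → node 1 → node 2), and the output A–B is taken across R2, so this is a voltage divider.
Series current: I = V1/(R1 + R2) = 15/(16000 + 75000) = 15/91000 = 0.0001648 A
V_R2 = I × R2 = V1 × R2/(R1 + R2) = 15 × 75000/91000 = 12.36 V

Final answer: 12.36 V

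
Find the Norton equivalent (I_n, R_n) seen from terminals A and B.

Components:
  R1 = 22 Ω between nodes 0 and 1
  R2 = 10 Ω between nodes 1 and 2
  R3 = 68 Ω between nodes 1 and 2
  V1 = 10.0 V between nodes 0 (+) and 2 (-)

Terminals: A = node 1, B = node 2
Find the Thévenin equivalent first; then I_n = V_th/R_th and R_n = R_th.
Step 1 — V_th is the open-circuit voltage V_A - V_B (nothing connected across the terminals).
Nodal analysis, taking node 2 as the 0 V reference.
Source V1 fixes V_0 = 10 V.
KCL at each unknown node (sum of currents leaving = 0; resistances in Ω):
  Node 1: (V_1 - 10)/22 + (V_1 - 0)/10 + (V_1 - 0)/68 = 0
Collecting terms: 0.1602 × V_1 = 0.4545  =>  V_1 = 2.838 V
V_th = V_1 - V_2 = 2.838 - 0 = 2.838 V
Step 2 — R_th: zero the source — replace V1 by a short circuit (node 2 merges into node 0) — and find the resistance seen between A (node 1) and B (node 0).
Reduce the network between node 1 (A) and node 0 (B) by series/parallel combination:
  Rp1 = R1 ‖ R2 ‖ R3 (parallel, all between nodes 0 and 1) = 1/(1/22 + 1/10 + 1/68) = 6.244 Ω
R_th = 6.244 Ω
I_n = V_th/R_th = 2.838/6.244 = 0.4545 A, and R_n = R_th = 6.244 Ω

Final answer: I_n = 0.4545 A, R_n = 6.244 Ω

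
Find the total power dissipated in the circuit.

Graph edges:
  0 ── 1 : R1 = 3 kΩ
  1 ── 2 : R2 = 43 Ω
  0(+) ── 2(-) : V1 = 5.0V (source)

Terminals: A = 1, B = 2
Nodal analysis, taking node 2 as the 0 V reference.
Source V1 fixes V_0 = 5 V.
KCL at each unknown node (sum of currents leaving = 0; resistances in Ω):
  Node 1: (V_1 - 5)/3000 + (V_1 - 0)/43 = 0
Collecting terms: 0.02359 × V_1 = 0.001667  =>  V_1 = 0.07065 V
Power in each resistor, P = (ΔV)²/R:
  P_R1 = (5 - 0.07065)²/3000 = 0.008099 W
  P_R2 = (0.07065 - 0)²/43 = 0.0001161 W
P_total = P_R1 + P_R2 = 0.008216 W

Final answer: 0.008216 W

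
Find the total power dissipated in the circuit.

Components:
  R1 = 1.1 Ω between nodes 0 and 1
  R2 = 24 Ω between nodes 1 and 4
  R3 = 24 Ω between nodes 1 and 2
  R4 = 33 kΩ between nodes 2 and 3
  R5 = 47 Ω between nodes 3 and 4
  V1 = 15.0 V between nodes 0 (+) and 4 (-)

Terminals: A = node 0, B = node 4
Nodal analysis, taking node 4 as the 0 V reference.
Source V1 fixes V_0 = 15 V.
KCL at each unknown node (sum of currents leaving = 0; resistances in Ω):
  Node 1: (V_1 - 15)/1.1 + (V_1 - 0)/24 + (V_1 - V_2)/24 = 0
  Node 2: (V_2 - V_1)/24 + (V_2 - V_3)/33000 = 0
  Node 3: (V_3 - V_2)/33000 + (V_3 - 0)/47 = 0
Collecting terms (coefficients in siemens):
  0.9924·V_1 - 0.04167·V_2 = 13.64
  0.0417·V_2 - 0.04167·V_1 - 0.0000303·V_3 = 0
  0.02131·V_3 - 0.0000303·V_2 = 0
Solving these 3 simultaneous equations (Gaussian elimination) gives:
  V_1 = 14.34 V, V_2 = 14.33 V, V_3 = 0.02038 V
Power in each resistor, P = (ΔV)²/R:
  P_R1 = (15 - 14.34)²/1.1 = 0.3934 W
  P_R2 = (14.34 - 0)²/24 = 8.571 W
  P_R3 = (14.34 - 14.33)²/24 = 0.000004514 W
  P_R4 = (14.33 - 0.02038)²/33000 = 0.006207 W
  P_R5 = (0.02038 - 0)²/47 = 0.00000884 W
P_total = P_R1 + P_R2 + P_R3 + P_R4 + P_R5 = 8.97 W

Final answer: 8.97 W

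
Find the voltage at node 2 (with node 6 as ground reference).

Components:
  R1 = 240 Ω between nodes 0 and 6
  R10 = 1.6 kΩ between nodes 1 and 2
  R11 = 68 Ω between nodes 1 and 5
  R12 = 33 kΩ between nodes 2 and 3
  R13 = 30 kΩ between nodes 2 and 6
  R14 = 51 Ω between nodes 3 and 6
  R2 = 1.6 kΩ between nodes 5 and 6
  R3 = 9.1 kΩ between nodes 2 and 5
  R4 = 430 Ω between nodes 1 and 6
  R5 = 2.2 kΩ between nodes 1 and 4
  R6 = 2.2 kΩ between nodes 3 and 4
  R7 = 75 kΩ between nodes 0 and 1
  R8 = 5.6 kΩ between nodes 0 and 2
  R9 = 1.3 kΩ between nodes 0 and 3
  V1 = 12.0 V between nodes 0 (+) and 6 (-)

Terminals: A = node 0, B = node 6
Nodal analysis, taking node 6 as the 0 V reference.
Source V1 fixes V_0 = 12 V.
KCL at each unknown node (sum of currents leaving = 0; resistances in Ω):
  Node 1: (V_1 - 0)/430 + (V_1 - V_4)/2200 + (V_1 - 12)/75000 + (V_1 - V_2)/1600 + (V_1 - V_5)/68 = 0
  Node 2: (V_2 - V_5)/9100 + (V_2 - 12)/5600 + (V_2 - V_1)/1600 + (V_2 - V_3)/33000 + (V_2 - 0)/30000 = 0
  Node 3: (V_3 - V_4)/2200 + (V_3 - 12)/1300 + (V_3 - V_2)/33000 + (V_3 - 0)/51 = 0
  Node 4: (V_4 - V_1)/2200 + (V_4 - V_3)/2200 = 0
  Node 5: (V_5 - 0)/1600 + (V_5 - V_2)/9100 + (V_5 - V_1)/68 = 0
Collecting terms (coefficients in siemens):
  0.01812·V_1 - 0.000625·V_2 - 0.0004545·V_4 - 0.01471·V_5 = 0.00016
  0.0009771·V_2 - 0.000625·V_1 - 0.0000303·V_3 - 0.0001099·V_5 = 0.002143
  0.02086·V_3 - 0.0000303·V_2 - 0.0004545·V_4 = 0.009231
  0.0009091·V_4 - 0.0004545·V_1 - 0.0004545·V_3 = 0
  0.01544·V_5 - 0.01471·V_1 - 0.0001099·V_2 = 0
Solving these 5 simultaneous equations (Gaussian elimination) gives:
  V_1 = 0.5606 V, V_2 = 2.628 V, V_3 = 0.4574 V, V_4 = 0.509 V
  V_5 = 0.5527 V
The requested potential is V_2 = 2.628 V.

Final answer: V_2 = 2.628 V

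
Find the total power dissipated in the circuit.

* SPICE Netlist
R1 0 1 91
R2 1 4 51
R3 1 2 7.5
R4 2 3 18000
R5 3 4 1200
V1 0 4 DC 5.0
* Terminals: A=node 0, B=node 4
Nodal analysis, taking node 4 as the 0 V reference.
Source V1 fixes V_0 = 5 V.
KCL at each unknown node (sum of currents leaving = 0; resistances in Ω):
  Node 1: (V_1 - 5)/91 + (V_1 - 0)/51 + (V_1 - V_2)/7.5 = 0
  Node 2: (V_2 - V_1)/7.5 + (V_2 - V_3)/18000 = 0
  Node 3: (V_3 - V_2)/18000 + (V_3 - 0)/1200 = 0
Collecting terms (coefficients in siemens):
  0.1639·V_1 - 0.1333·V_2 = 0.05495
  0.1334·V_2 - 0.1333·V_1 - 0.00005556·V_3 = 0
  0.0008889·V_3 - 0.00005556·V_2 = 0
Solving these 3 simultaneous equations (Gaussian elimination) gives:
  V_1 = 1.793 V, V_2 = 1.792 V, V_3 = 0.112 V
Power in each resistor, P = (ΔV)²/R:
  P_R1 = (5 - 1.793)²/91 = 0.113 W
  P_R2 = (1.793 - 0)²/51 = 0.06302 W
  P_R3 = (1.793 - 1.792)²/7.5 = 0.00000006534 W
  P_R4 = (1.792 - 0.112)²/18000 = 0.0001568 W
  P_R5 = (0.112 - 0)²/1200 = 0.00001045 W
P_total = P_R1 + P_R2 + P_R3 + P_R4 + P_R5 = 0.1762 W

Final answer: 0.1762 W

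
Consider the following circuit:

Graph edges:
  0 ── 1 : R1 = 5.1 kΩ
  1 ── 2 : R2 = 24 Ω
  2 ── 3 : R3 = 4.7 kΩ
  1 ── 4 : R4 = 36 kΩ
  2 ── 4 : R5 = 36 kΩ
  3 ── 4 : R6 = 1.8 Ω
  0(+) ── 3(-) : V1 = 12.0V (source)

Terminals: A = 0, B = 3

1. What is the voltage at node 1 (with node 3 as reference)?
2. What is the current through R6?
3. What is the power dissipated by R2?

Nodal analysis, taking node 3 as the 0 V reference.
Source V1 fixes V_0 = 12 V.
KCL at each unknown node (sum of currents leaving = 0; resistances in Ω):
  Node 1: (V_1 - 12)/5100 + (V_1 - V_2)/24 + (V_1 - V_4)/36000 = 0
  Node 2: (V_2 - V_1)/24 + (V_2 - 0)/4700 + (V_2 - V_4)/36000 = 0
  Node 4: (V_4 - V_1)/36000 + (V_4 - V_2)/36000 + (V_4 - 0)/1.8 = 0
Collecting terms (coefficients in siemens):
  0.04189·V_1 - 0.04167·V_2 - 0.00002778·V_4 = 0.002353
  0.04191·V_2 - 0.04167·V_1 - 0.00002778·V_4 = 0
  0.5556·V_4 - 0.00002778·V_1 - 0.00002778·V_2 = 0
Solving these 3 simultaneous equations (Gaussian elimination) gives:
  V_1 = 5.082 V, V_2 = 5.053 V, V_4 = 0.0005067 V
Part 1:
  Read off the nodal solution: V_1 = 5.082 V
Part 2:
  I_R6 = (V_3 - V_4)/R6 = (0 - 0.0005067)/1.8 = -0.0002815 A
  Magnitude: I_R6 = 0.0002815 A
Part 3:
  I_R2 = (V_1 - V_2)/R2 = (5.082 - 5.053)/24 = 0.001215 A
  P_R2 = I_R2² × R2 = (0.001215)² × 24 = 0.00003545 W

Final answers:
1. V_1 = 5.082 V
2. I_R6 = 0.0002815 A
3. P_R2 = 3.545e-05 W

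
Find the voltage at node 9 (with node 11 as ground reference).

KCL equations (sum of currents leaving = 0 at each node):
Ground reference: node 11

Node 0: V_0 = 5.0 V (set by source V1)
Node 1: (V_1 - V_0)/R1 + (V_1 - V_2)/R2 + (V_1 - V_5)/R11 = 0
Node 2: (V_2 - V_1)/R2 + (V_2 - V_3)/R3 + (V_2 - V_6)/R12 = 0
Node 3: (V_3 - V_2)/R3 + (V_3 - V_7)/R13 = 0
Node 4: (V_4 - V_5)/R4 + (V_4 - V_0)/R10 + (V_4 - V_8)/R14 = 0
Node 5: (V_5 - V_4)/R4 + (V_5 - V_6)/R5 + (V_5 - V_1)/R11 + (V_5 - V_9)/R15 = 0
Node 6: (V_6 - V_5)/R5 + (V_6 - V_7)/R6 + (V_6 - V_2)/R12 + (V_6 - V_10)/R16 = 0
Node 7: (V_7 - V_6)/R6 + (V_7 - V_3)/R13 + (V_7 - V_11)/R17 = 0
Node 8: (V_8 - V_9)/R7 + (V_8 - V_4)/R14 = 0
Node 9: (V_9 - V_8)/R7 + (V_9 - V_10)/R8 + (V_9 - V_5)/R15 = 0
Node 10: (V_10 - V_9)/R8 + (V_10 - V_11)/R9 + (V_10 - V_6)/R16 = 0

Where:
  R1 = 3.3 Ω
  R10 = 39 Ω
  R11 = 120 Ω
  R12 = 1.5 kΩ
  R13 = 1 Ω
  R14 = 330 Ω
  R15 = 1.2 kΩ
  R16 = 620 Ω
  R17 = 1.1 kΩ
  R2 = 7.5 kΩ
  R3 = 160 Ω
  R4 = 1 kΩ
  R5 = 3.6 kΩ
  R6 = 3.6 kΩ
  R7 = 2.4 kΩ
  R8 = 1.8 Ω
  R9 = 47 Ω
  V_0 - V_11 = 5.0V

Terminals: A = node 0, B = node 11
Nodal analysis, taking node 11 as the 0 V reference.
Source V1 fixes V_0 = 5 V.
KCL at each unknown node (sum of currents leaving = 0; resistances in Ω):
  Node 1: (V_1 - 5)/3.3 + (V_1 - V_2)/7500 + (V_1 - V_5)/120 = 0
  Node 2: (V_2 - V_1)/7500 + (V_2 - V_3)/160 + (V_2 - V_6)/1500 = 0
  Node 3: (V_3 - V_2)/160 + (V_3 - V_7)/1 = 0
  Node 4: (V_4 - V_5)/1000 + (V_4 - 5)/39 + (V_4 - V_8)/330 = 0
  Node 5: (V_5 - V_4)/1000 + (V_5 - V_6)/3600 + (V_5 - V_1)/120 + (V_5 - V_9)/1200 = 0
  Node 6: (V_6 - V_5)/3600 + (V_6 - V_7)/3600 + (V_6 - V_2)/1500 + (V_6 - V_10)/620 = 0
  Node 7: (V_7 - V_6)/3600 + (V_7 - V_3)/1 + (V_7 - 0)/1100 = 0
  Node 8: (V_8 - V_9)/2400 + (V_8 - V_4)/330 = 0
  Node 9: (V_9 - V_8)/2400 + (V_9 - V_10)/1.8 + (V_9 - V_5)/1200 = 0
  Node 10: (V_10 - V_9)/1.8 + (V_10 - 0)/47 + (V_10 - V_6)/620 = 0
Collecting terms (coefficients in siemens):
  0.3115·V_1 - 0.0001333·V_2 - 0.008333·V_5 = 1.515
  0.00705·V_2 - 0.0001333·V_1 - 0.00625·V_3 - 0.0006667·V_6 = 0
  1.006·V_3 - 0.00625·V_2 - 1·V_7 = 0
  0.02967·V_4 - 0.001·V_5 - 0.00303·V_8 = 0.1282
  0.01044·V_5 - 0.008333·V_1 - 0.001·V_4 - 0.0002778·V_6 - 0.0008333·V_9 = 0
  0.002835·V_6 - 0.0006667·V_2 - 0.0002778·V_5 - 0.0002778·V_7 - 0.001613·V_10 = 0
  1.001·V_7 - 1·V_3 - 0.0002778·V_6 = 0
  0.003447·V_8 - 0.00303·V_4 - 0.0004167·V_9 = 0
  0.5568·V_9 - 0.0008333·V_5 - 0.0004167·V_8 - 0.5556·V_10 = 0
  0.5784·V_10 - 0.001613·V_6 - 0.5556·V_9 = 0
Solving these 10 simultaneous equations (Gaussian elimination) gives:
  V_1 = 4.985 V, V_2 = 0.8015 V, V_3 = 0.7059 V, V_4 = 4.917 V
  V_5 = 4.495 V, V_6 = 0.8615 V, V_7 = 0.7053 V, V_8 = 4.359 V
  V_9 = 0.2968 V, V_10 = 0.2875 V
The requested potential is V_9 = 0.2968 V.

Final answer: V_9 = 0.2968 V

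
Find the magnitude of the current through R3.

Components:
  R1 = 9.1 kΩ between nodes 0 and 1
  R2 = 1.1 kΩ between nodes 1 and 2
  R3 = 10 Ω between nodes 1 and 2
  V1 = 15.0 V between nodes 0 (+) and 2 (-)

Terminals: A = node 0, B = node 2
Nodal analysis, taking node 2 as the 0 V reference.
Source V1 fixes V_0 = 15 V.
KCL at each unknown node (sum of currents leaving = 0; resistances in Ω):
  Node 1: (V_1 - 15)/9100 + (V_1 - 0)/1100 + (V_1 - 0)/10 = 0
Collecting terms: 0.101 × V_1 = 0.001648  =>  V_1 = 0.01632 V
I_R3 = (V_1 - V_2)/R3 = (0.01632 - 0)/10 = 0.001632 A
|I_R3| = 0.001632 A

Final answer: |I_R3| = 0.001632 A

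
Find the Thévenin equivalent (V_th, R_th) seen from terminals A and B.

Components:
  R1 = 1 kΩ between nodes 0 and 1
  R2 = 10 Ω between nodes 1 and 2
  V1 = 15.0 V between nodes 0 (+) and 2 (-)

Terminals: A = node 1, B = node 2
Step 1 — V_th is the open-circuit voltage V_A - V_B (nothing connected across the terminals).
Nodal analysis, taking node 2 as the 0 V reference.
Source V1 fixes V_0 = 15 V.
KCL at each unknown node (sum of currents leaving = 0; resistances in Ω):
  Node 1: (V_1 - 15)/1000 + (V_1 - 0)/10 = 0
Collecting terms: 0.101 × V_1 = 0.015  =>  V_1 = 0.1485 V
V_th = V_1 - V_2 = 0.1485 - 0 = 0.1485 V
Step 2 — R_th: zero the source — replace V1 by a short circuit (node 2 merges into node 0) — and find the resistance seen between A (node 1) and B (node 0).
Reduce the network between node 1 (A) and node 0 (B) by series/parallel combination:
  Rp1 = R1 ‖ R2 (parallel, both between nodes 0 and 1) = 1/(1/1000 + 1/10) = 9.901 Ω
R_th = 9.901 Ω

Final answer: V_th = 0.1485 V, R_th = 9.901 Ω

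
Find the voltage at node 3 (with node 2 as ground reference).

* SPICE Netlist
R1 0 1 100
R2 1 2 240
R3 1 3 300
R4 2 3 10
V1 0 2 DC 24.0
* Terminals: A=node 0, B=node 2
Nodal analysis, taking node 2 as the 0 V reference.
Source V1 fixes V_0 = 24 V.
KCL at each unknown node (sum of currents leaving = 0; resistances in Ω):
  Node 1: (V_1 - 24)/100 + (V_1 - 0)/240 + (V_1 - V_3)/300 = 0
  Node 3: (V_3 - V_1)/300 + (V_3 - 0)/10 = 0
Collecting terms (coefficients in siemens):
  0.0175·V_1 - 0.003333·V_3 = 0.24
  0.1033·V_3 - 0.003333·V_1 = 0
Determinant D = (0.0175)(0.1033) - (-0.003333)(-0.003333) = 0.001797
V_1 = [(0.24)(0.1033) - (-0.003333)(0)]/D = 13.8 V
V_3 = [(0.0175)(0) - (0.24)(-0.003333)]/D = 0.4451 V
The requested potential is V_3 = 0.4451 V.

Final answer: V_3 = 0.4451 V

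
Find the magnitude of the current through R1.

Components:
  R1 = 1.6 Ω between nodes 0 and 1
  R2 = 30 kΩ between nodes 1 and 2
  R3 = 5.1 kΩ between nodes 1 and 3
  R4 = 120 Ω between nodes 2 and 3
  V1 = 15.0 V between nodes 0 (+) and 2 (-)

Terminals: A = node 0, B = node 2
Nodal analysis, taking node 2 as the 0 V reference.
Source V1 fixes V_0 = 15 V.
KCL at each unknown node (sum of currents leaving = 0; resistances in Ω):
  Node 1: (V_1 - 15)/1.6 + (V_1 - 0)/30000 + (V_1 - V_3)/5100 = 0
  Node 3: (V_3 - V_1)/5100 + (V_3 - 0)/120 = 0
Collecting terms (coefficients in siemens):
  0.6252·V_1 - 0.0001961·V_3 = 9.375
  0.008529·V_3 - 0.0001961·V_1 = 0
Determinant D = (0.6252)(0.008529) - (-0.0001961)(-0.0001961) = 0.005333
V_1 = [(9.375)(0.008529) - (-0.0001961)(0)]/D = 14.99 V
V_3 = [(0.6252)(0) - (9.375)(-0.0001961)]/D = 0.3447 V
I_R1 = (V_0 - V_1)/R1 = (15 - 14.99)/1.6 = 0.003372 A
|I_R1| = 0.003372 A

Final answer: |I_R1| = 0.003372 A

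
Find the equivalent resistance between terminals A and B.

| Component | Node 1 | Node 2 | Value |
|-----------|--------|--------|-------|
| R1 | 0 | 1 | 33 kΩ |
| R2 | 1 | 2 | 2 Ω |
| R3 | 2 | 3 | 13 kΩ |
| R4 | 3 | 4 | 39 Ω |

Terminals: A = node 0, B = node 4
Reduce the network between node 0 (A) and node 4 (B) by series/parallel combination:
  Rs1 = R1 + R2 (series, joined only at node 1) = 33000 + 2 = 33000 Ω
  Rs2 = R3 + Rs1 (series, joined only at node 2) = 13000 + 33000 = 46000 Ω
  Rs3 = R4 + Rs2 (series, joined only at node 3) = 39 + 46000 = 46040 Ω
R_eq = 46.04 kΩ

Final answer: 46.04 kΩ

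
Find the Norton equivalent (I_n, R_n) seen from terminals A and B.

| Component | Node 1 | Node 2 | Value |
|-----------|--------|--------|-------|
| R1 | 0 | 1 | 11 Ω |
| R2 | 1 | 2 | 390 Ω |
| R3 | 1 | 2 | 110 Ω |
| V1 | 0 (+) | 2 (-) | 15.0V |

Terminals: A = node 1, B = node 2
Find the Thévenin equivalent first; then I_n = V_th/R_th and R_n = R_th.
Step 1 — V_th is the open-circuit voltage V_A - V_B (nothing connected across the terminals).
Nodal analysis, taking node 2 as the 0 V reference.
Source V1 fixes V_0 = 15 V.
KCL at each unknown node (sum of currents leaving = 0; resistances in Ω):
  Node 1: (V_1 - 15)/11 + (V_1 - 0)/390 + (V_1 - 0)/110 = 0
Collecting terms: 0.1026 × V_1 = 1.364  =>  V_1 = 13.3 V
V_th = V_1 - V_2 = 13.3 - 0 = 13.3 V
Step 2 — R_th: zero the source — replace V1 by a short circuit (node 2 merges into node 0) — and find the resistance seen between A (node 1) and B (node 0).
Reduce the network between node 1 (A) and node 0 (B) by series/parallel combination:
  Rp1 = R1 ‖ R2 ‖ R3 (parallel, all between nodes 0 and 1) = 1/(1/11 + 1/390 + 1/110) = 9.75 Ω
R_th = 9.75 Ω
I_n = V_th/R_th = 13.3/9.75 = 1.364 A, and R_n = R_th = 9.75 Ω

Final answer: I_n = 1.364 A, R_n = 9.75 Ω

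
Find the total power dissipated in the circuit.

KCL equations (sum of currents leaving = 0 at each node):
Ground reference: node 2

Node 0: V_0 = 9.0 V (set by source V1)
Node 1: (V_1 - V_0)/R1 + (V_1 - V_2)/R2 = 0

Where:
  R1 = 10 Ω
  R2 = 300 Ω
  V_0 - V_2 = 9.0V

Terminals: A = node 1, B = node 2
Nodal analysis, taking node 2 as the 0 V reference.
Source V1 fixes V_0 = 9 V.
KCL at each unknown node (sum of currents leaving = 0; resistances in Ω):
  Node 1: (V_1 - 9)/10 + (V_1 - 0)/300 = 0
Collecting terms: 0.1033 × V_1 = 0.9  =>  V_1 = 8.71 V
Power in each resistor, P = (ΔV)²/R:
  P_R1 = (9 - 8.71)²/10 = 0.008429 W
  P_R2 = (8.71 - 0)²/300 = 0.2529 W
P_total = P_R1 + P_R2 = 0.2613 W

Final answer: 0.2613 W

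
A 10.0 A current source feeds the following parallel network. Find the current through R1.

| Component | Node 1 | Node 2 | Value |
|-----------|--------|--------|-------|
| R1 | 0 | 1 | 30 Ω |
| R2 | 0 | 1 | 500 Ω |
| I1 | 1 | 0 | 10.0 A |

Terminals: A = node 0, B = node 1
All resistors sit directly between nodes 0 and 1, so they are in parallel and share one voltage V; the full source current 10 A splits among them.
1/R_par = 1/30 + 1/500 = 0.03533 S  =>  R_par = 28.3 Ω
V = I × R_par = 10 × 28.3 = 283 V
I_R1 = V/R1 = 283/30 = 9.434 A

Final answer: 9.434 A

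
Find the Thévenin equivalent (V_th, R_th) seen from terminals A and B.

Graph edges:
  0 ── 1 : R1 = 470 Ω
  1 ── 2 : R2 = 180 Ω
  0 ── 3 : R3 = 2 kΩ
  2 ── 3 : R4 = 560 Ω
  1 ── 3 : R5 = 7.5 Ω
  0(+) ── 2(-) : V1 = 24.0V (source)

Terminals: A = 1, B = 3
Step 1 — V_th is the open-circuit voltage V_A - V_B (nothing connected across the terminals).
Nodal analysis, taking node 2 as the 0 V reference.
Source V1 fixes V_0 = 24 V.
KCL at each unknown node (sum of currents leaving = 0; resistances in Ω):
  Node 1: (V_1 - 24)/470 + (V_1 - 0)/180 + (V_1 - V_3)/7.5 = 0
  Node 3: (V_3 - 24)/2000 + (V_3 - 0)/560 + (V_3 - V_1)/7.5 = 0
Collecting terms (coefficients in siemens):
  0.141·V_1 - 0.1333·V_3 = 0.05106
  0.1356·V_3 - 0.1333·V_1 = 0.012
Determinant D = (0.141)(0.1356) - (-0.1333)(-0.1333) = 0.001347
V_1 = [(0.05106)(0.1356) - (-0.1333)(0.012)]/D = 6.33 V
V_3 = [(0.141)(0.012) - (0.05106)(-0.1333)]/D = 6.312 V
V_th = V_1 - V_3 = 6.33 - 6.312 = 0.01821 V
Step 2 — R_th: zero the source — replace V1 by a short circuit (node 2 merges into node 0) — and find the resistance seen between A (node 1) and B (node 3).
Reduce the network between node 1 (A) and node 3 (B) by series/parallel combination:
  Rp1 = R1 ‖ R2 (parallel, both between nodes 0 and 1) = 1/(1/470 + 1/180) = 130.2 Ω
  Rp2 = R3 ‖ R4 (parallel, both between nodes 0 and 3) = 1/(1/2000 + 1/560) = 437.5 Ω
  Rs1 = Rp1 + Rp2 (series, joined only at node 0) = 130.2 + 437.5 = 567.7 Ω
  Rp3 = R5 ‖ Rs1 (parallel, both between nodes 1 and 3) = 1/(1/7.5 + 1/567.7) = 7.402 Ω
R_th = 7.402 Ω

Final answer: V_th = 0.01821 V, R_th = 7.402 Ω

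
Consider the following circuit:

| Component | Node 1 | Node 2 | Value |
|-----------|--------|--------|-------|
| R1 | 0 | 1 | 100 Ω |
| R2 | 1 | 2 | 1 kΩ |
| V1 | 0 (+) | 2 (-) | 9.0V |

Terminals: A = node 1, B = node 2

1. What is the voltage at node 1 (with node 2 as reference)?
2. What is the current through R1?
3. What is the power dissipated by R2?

Nodal analysis, taking node 2 as the 0 V reference.
Source V1 fixes V_0 = 9 V.
KCL at each unknown node (sum of currents leaving = 0; resistances in Ω):
  Node 1: (V_1 - 9)/100 + (V_1 - 0)/1000 = 0
Collecting terms: 0.011 × V_1 = 0.09  =>  V_1 = 8.182 V
Part 1:
  Read off the nodal solution: V_1 = 8.182 V
Part 2:
  I_R1 = (V_0 - V_1)/R1 = (9 - 8.182)/100 = 0.008182 A
  Magnitude: I_R1 = 0.008182 A
Part 3:
  I_R2 = (V_1 - V_2)/R2 = (8.182 - 0)/1000 = 0.008182 A
  P_R2 = I_R2² × R2 = (0.008182)² × 1000 = 0.06694 W

Final answers:
1. V_1 = 8.182 V
2. I_R1 = 0.008182 A
3. P_R2 = 0.06694 W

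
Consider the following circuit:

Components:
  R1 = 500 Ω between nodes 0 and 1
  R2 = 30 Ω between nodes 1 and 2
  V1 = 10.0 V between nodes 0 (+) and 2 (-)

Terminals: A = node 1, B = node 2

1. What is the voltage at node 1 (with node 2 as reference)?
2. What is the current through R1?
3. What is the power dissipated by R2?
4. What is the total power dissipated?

Nodal analysis, taking node 2 as the 0 V reference.
Source V1 fixes V_0 = 10 V.
KCL at each unknown node (sum of currents leaving = 0; resistances in Ω):
  Node 1: (V_1 - 10)/500 + (V_1 - 0)/30 = 0
Collecting terms: 0.03533 × V_1 = 0.02  =>  V_1 = 0.566 V
Part 1:
  Read off the nodal solution: V_1 = 0.566 V
Part 2:
  I_R1 = (V_0 - V_1)/R1 = (10 - 0.566)/500 = 0.01887 A
  Magnitude: I_R1 = 0.01887 A
Part 3:
  I_R2 = (V_1 - V_2)/R2 = (0.566 - 0)/30 = 0.01887 A
  P_R2 = I_R2² × R2 = (0.01887)² × 30 = 0.01068 W
Part 4:
  Power in each resistor, P = (ΔV)²/R:
    P_R1 = (10 - 0.566)²/500 = 0.178 W
    P_R2 = (0.566 - 0)²/30 = 0.01068 W
  P_total = P_R1 + P_R2 = 0.1887 W

Final answers:
1. V_1 = 0.566 V
2. I_R1 = 0.01887 A
3. P_R2 = 0.01068 W
4. P_total = 0.1887 W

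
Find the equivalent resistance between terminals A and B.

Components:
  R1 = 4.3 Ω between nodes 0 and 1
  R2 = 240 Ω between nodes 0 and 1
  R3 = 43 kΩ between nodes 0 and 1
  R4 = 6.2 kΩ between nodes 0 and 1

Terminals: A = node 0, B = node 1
Reduce the network between node 0 (A) and node 1 (B) by series/parallel combination:
  Rp1 = R1 ‖ R2 ‖ R3 ‖ R4 (parallel, all between nodes 0 and 1) = 1/(1/4.3 + 1/240 + 1/43000 + 1/6200) = 4.221 Ω
R_eq = 4.221 Ω

Final answer: 4.221 Ω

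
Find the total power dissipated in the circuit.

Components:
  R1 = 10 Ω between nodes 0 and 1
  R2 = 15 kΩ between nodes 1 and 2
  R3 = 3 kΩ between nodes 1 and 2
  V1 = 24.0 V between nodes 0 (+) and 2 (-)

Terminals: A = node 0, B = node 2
Nodal analysis, taking node 2 as the 0 V reference.
Source V1 fixes V_0 = 24 V.
KCL at each unknown node (sum of currents leaving = 0; resistances in Ω):
  Node 1: (V_1 - 24)/10 + (V_1 - 0)/15000 + (V_1 - 0)/3000 = 0
Collecting terms: 0.1004 × V_1 = 2.4  =>  V_1 = 23.9 V
Power in each resistor, P = (ΔV)²/R:
  P_R1 = (24 - 23.9)²/10 = 0.0009143 W
  P_R2 = (23.9 - 0)²/15000 = 0.03809 W
  P_R3 = (23.9 - 0)²/3000 = 0.1905 W
P_total = P_R1 + P_R2 + P_R3 = 0.2295 W

Final answer: 0.2295 W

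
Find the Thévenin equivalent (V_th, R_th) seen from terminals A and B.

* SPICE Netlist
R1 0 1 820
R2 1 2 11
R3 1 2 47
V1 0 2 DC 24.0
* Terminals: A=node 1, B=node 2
Step 1 — V_th is the open-circuit voltage V_A - V_B (nothing connected across the terminals).
Nodal analysis, taking node 2 as the 0 V reference.
Source V1 fixes V_0 = 24 V.
KCL at each unknown node (sum of currents leaving = 0; resistances in Ω):
  Node 1: (V_1 - 24)/820 + (V_1 - 0)/11 + (V_1 - 0)/47 = 0
Collecting terms: 0.1134 × V_1 = 0.02927  =>  V_1 = 0.2581 V
V_th = V_1 - V_2 = 0.2581 - 0 = 0.2581 V
Step 2 — R_th: zero the source — replace V1 by a short circuit (node 2 merges into node 0) — and find the resistance seen between A (node 1) and B (node 0).
Reduce the network between node 1 (A) and node 0 (B) by series/parallel combination:
  Rp1 = R1 ‖ R2 ‖ R3 (parallel, all between nodes 0 and 1) = 1/(1/820 + 1/11 + 1/47) = 8.818 Ω
R_th = 8.818 Ω

Final answer: V_th = 0.2581 V, R_th = 8.818 Ω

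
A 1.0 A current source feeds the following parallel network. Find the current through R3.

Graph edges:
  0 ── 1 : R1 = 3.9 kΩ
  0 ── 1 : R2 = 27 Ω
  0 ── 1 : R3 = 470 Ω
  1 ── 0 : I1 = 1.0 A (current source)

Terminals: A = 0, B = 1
All resistors sit directly between nodes 0 and 1, so they are in parallel and share one voltage V; the full source current 1 A splits among them.
1/R_par = 1/3900 + 1/27 + 1/470 = 0.03942 S  =>  R_par = 25.37 Ω
V = I × R_par = 1 × 25.37 = 25.37 V
I_R3 = V/R3 = 25.37/470 = 0.05397 A

Final answer: 0.05397 A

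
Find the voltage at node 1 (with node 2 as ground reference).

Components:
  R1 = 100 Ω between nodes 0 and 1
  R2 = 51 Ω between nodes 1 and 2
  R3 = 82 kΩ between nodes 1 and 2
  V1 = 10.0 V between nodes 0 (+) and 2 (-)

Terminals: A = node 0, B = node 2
Nodal analysis, taking node 2 as the 0 V reference.
Source V1 fixes V_0 = 10 V.
KCL at each unknown node (sum of currents leaving = 0; resistances in Ω):
  Node 1: (V_1 - 10)/100 + (V_1 - 0)/51 + (V_1 - 0)/82000 = 0
Collecting terms: 0.02962 × V_1 = 0.1  =>  V_1 = 3.376 V
The requested potential is V_1 = 3.376 V.

Final answer: V_1 = 3.376 V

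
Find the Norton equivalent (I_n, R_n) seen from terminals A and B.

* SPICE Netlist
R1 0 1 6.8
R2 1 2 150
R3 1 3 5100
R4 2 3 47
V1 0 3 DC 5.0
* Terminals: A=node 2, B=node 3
Find the Thévenin equivalent first; then I_n = V_th/R_th and R_n = R_th.
Step 1 — V_th is the open-circuit voltage V_A - V_B (nothing connected across the terminals).
Nodal analysis, taking node 3 as the 0 V reference.
Source V1 fixes V_0 = 5 V.
KCL at each unknown node (sum of currents leaving = 0; resistances in Ω):
  Node 1: (V_1 - 5)/6.8 + (V_1 - V_2)/150 + (V_1 - 0)/5100 = 0
  Node 2: (V_2 - V_1)/150 + (V_2 - 0)/47 = 0
Collecting terms (coefficients in siemens):
  0.1539·V_1 - 0.006667·V_2 = 0.7353
  0.02794·V_2 - 0.006667·V_1 = 0
Determinant D = (0.1539)(0.02794) - (-0.006667)(-0.006667) = 0.004257
V_1 = [(0.7353)(0.02794) - (-0.006667)(0)]/D = 4.827 V
V_2 = [(0.1539)(0) - (0.7353)(-0.006667)]/D = 1.152 V
V_th = V_2 - V_3 = 1.152 - 0 = 1.152 V
Step 2 — R_th: zero the source — replace V1 by a short circuit (node 3 merges into node 0) — and find the resistance seen between A (node 2) and B (node 0).
Reduce the network between node 2 (A) and node 0 (B) by series/parallel combination:
  Rp1 = R1 ‖ R3 (parallel, both between nodes 0 and 1) = 1/(1/6.8 + 1/5100) = 6.791 Ω
  Rs1 = R2 + Rp1 (series, joined only at node 1) = 150 + 6.791 = 156.8 Ω
  Rp2 = R4 ‖ Rs1 (parallel, both between nodes 0 and 2) = 1/(1/47 + 1/156.8) = 36.16 Ω
R_th = 36.16 Ω
I_n = V_th/R_th = 1.152/36.16 = 0.03185 A, and R_n = R_th = 36.16 Ω

Final answer: I_n = 0.03185 A, R_n = 36.16 Ω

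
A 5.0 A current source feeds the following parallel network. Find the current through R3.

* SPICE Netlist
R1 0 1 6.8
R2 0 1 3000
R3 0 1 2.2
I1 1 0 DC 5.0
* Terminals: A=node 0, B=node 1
All resistors sit directly between nodes 0 and 1, so they are in parallel and share one voltage V; the full source current 5 A splits among them.
1/R_par = 1/6.8 + 1/3000 + 1/2.2 = 0.6019 S  =>  R_par = 1.661 Ω
V = I × R_par = 5 × 1.661 = 8.307 V
I_R3 = V/R3 = 8.307/2.2 = 3.776 A

Final answer: 3.776 A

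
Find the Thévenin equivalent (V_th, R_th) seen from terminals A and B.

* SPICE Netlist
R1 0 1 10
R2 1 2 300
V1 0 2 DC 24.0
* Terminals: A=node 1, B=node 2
Step 1 — V_th is the open-circuit voltage V_A - V_B (nothing connected across the terminals).
Nodal analysis, taking node 2 as the 0 V reference.
Source V1 fixes V_0 = 24 V.
KCL at each unknown node (sum of currents leaving = 0; resistances in Ω):
  Node 1: (V_1 - 24)/10 + (V_1 - 0)/300 = 0
Collecting terms: 0.1033 × V_1 = 2.4  =>  V_1 = 23.23 V
V_th = V_1 - V_2 = 23.23 - 0 = 23.23 V
Step 2 — R_th: zero the source — replace V1 by a short circuit (node 2 merges into node 0) — and find the resistance seen between A (node 1) and B (node 0).
Reduce the network between node 1 (A) and node 0 (B) by series/parallel combination:
  Rp1 = R1 ‖ R2 (parallel, both between nodes 0 and 1) = 1/(1/10 + 1/300) = 9.677 Ω
R_th = 9.677 Ω

Final answer: V_th = 23.23 V, R_th = 9.677 Ω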